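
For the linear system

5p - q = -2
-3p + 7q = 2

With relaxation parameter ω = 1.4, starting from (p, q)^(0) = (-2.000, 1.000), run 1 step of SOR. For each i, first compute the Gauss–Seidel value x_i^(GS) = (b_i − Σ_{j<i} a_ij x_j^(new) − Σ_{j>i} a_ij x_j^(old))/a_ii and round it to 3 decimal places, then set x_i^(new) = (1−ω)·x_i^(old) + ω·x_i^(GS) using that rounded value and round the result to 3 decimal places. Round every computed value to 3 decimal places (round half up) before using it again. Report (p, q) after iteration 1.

(0.520, 0.313)

Iteration 1:
  p: GS value = (-2 - (-1)·1.000) / (5) = -0.200;  p ← (1−ω)·-2.000 + ω·-0.200 = 0.520
  q: GS value = (2 - (-3)·0.520) / (7) = 0.509;  q ← (1−ω)·1.000 + ω·0.509 = 0.313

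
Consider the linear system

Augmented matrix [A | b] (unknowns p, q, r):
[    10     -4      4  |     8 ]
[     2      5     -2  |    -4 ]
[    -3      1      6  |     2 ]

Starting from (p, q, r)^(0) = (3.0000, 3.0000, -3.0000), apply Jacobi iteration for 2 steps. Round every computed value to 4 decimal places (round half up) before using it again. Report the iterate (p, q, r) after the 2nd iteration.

Iteration 1:
  p = (8 - (-4)·3.0000 - (4)·-3.0000) / (10) = 3.2000
  q = (-4 - (2)·3.0000 - (-2)·-3.0000) / (5) = -3.2000
  r = (2 - (-3)·3.0000 - (1)·3.0000) / (6) = 1.3333
Iteration 2:
  p = (8 - (-4)·-3.2000 - (4)·1.3333) / (10) = -1.0133
  q = (-4 - (2)·3.2000 - (-2)·1.3333) / (5) = -1.5467
  r = (2 - (-3)·3.2000 - (1)·-3.2000) / (6) = 2.4667

(-1.0133, -1.5467, 2.4667)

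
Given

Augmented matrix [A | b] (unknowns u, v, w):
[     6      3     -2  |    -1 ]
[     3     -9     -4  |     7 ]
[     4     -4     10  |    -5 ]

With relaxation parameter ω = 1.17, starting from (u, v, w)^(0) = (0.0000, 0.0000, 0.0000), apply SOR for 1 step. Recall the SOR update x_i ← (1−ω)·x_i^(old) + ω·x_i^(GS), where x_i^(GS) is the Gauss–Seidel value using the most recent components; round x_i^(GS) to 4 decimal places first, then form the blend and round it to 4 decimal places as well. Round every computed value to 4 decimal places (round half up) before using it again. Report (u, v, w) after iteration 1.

(-0.1950, -0.9861, -0.9552)

Iteration 1:
  u: GS value = (-1 - (3)·0.0000 - (-2)·0.0000) / (6) = -0.1667;  u ← (1−ω)·0.0000 + ω·-0.1667 = -0.1950
  v: GS value = (7 - (3)·-0.1950 - (-4)·0.0000) / (-9) = -0.8428;  v ← (1−ω)·0.0000 + ω·-0.8428 = -0.9861
  w: GS value = (-5 - (4)·-0.1950 - (-4)·-0.9861) / (10) = -0.8164;  w ← (1−ω)·0.0000 + ω·-0.8164 = -0.9552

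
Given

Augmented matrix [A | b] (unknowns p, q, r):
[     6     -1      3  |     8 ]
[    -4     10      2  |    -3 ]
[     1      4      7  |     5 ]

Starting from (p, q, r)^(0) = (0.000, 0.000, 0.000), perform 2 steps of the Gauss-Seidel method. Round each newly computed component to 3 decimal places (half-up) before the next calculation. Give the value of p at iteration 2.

Iteration 1:
  p = (8 - (-1)·0.000 - (3)·0.000) / (6) = 1.333
  q = (-3 - (-4)·1.333 - (2)·0.000) / (10) = 0.233
  r = (5 - (1)·1.333 - (4)·0.233) / (7) = 0.391
Iteration 2:
  p = (8 - (-1)·0.233 - (3)·0.391) / (6) = 1.177
  q = (-3 - (-4)·1.177 - (2)·0.391) / (10) = 0.093
  r = (5 - (1)·1.177 - (4)·0.093) / (7) = 0.493

1.177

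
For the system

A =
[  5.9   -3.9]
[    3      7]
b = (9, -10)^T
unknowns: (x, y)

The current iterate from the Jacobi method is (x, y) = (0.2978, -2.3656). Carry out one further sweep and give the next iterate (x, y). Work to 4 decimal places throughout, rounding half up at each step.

One sweep:
  x = (9 - (-3.9)·-2.3656) / (5.9) = -0.0383
  y = (-10 - (3)·0.2978) / (7) = -1.5562

(-0.0383, -1.5562)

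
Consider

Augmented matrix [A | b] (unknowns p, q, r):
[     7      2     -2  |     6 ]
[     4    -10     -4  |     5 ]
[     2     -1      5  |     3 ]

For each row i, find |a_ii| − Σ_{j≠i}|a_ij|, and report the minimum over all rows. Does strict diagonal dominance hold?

2

row 1: |7| − (2+2) = 3
row 2: |-10| − (4+4) = 2
row 3: |5| − (2+1) = 2
minimum over rows = 2 → strictly diagonally dominant (convergence guaranteed)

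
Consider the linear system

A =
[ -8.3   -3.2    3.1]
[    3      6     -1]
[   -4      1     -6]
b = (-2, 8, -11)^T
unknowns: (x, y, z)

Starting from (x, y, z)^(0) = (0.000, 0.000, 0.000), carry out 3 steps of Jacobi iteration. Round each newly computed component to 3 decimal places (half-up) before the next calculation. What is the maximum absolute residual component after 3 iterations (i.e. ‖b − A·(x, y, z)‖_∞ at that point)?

Iteration 1:
  x = (-2 - (-3.2)·0.000 - (3.1)·0.000) / (-8.3) = 0.241
  y = (8 - (3)·0.000 - (-1)·0.000) / (6) = 1.333
  z = (-11 - (-4)·0.000 - (1)·0.000) / (-6) = 1.833
Iteration 2:
  x = (-2 - (-3.2)·1.333 - (3.1)·1.833) / (-8.3) = 0.412
  y = (8 - (3)·0.241 - (-1)·1.833) / (6) = 1.518
  z = (-11 - (-4)·0.241 - (1)·1.333) / (-6) = 1.895
Iteration 3:
  x = (-2 - (-3.2)·1.518 - (3.1)·1.895) / (-8.3) = 0.363
  y = (8 - (3)·0.412 - (-1)·1.895) / (6) = 1.443
  z = (-11 - (-4)·0.412 - (1)·1.518) / (-6) = 1.812
Residual b − A·x = (0.013, 0.065, -0.119); ∞-norm = 0.119

0.119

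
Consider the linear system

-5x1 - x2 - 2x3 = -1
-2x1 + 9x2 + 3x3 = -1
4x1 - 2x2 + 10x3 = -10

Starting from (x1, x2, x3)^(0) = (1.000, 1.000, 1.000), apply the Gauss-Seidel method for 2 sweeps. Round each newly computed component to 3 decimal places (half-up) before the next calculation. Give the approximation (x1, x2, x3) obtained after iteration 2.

Iteration 1:
  x1 = (-1 - (-1)·1.000 - (-2)·1.000) / (-5) = -0.400
  x2 = (-1 - (-2)·-0.400 - (3)·1.000) / (9) = -0.533
  x3 = (-10 - (4)·-0.400 - (-2)·-0.533) / (10) = -0.947
Iteration 2:
  x1 = (-1 - (-1)·-0.533 - (-2)·-0.947) / (-5) = 0.685
  x2 = (-1 - (-2)·0.685 - (3)·-0.947) / (9) = 0.357
  x3 = (-10 - (4)·0.685 - (-2)·0.357) / (10) = -1.203

(0.685, 0.357, -1.203)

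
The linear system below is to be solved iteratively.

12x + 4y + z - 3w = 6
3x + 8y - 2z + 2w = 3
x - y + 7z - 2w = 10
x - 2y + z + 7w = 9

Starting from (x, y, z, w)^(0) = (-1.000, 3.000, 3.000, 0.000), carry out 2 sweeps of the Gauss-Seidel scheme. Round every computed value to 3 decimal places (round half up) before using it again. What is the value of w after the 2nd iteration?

1.070

Iteration 1:
  x = (6 - (4)·3.000 - (1)·3.000 - (-3)·0.000) / (12) = -0.750
  y = (3 - (3)·-0.750 - (-2)·3.000 - (2)·0.000) / (8) = 1.406
  z = (10 - (1)·-0.750 - (-1)·1.406 - (-2)·0.000) / (7) = 1.737
  w = (9 - (1)·-0.750 - (-2)·1.406 - (1)·1.737) / (7) = 1.546
Iteration 2:
  x = (6 - (4)·1.406 - (1)·1.737 - (-3)·1.546) / (12) = 0.273
  y = (3 - (3)·0.273 - (-2)·1.737 - (2)·1.546) / (8) = 0.320
  z = (10 - (1)·0.273 - (-1)·0.320 - (-2)·1.546) / (7) = 1.877
  w = (9 - (1)·0.273 - (-2)·0.320 - (1)·1.877) / (7) = 1.070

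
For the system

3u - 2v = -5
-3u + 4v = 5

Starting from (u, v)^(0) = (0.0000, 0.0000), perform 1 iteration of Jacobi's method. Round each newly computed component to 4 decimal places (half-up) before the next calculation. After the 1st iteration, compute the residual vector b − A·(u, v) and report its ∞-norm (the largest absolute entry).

Iteration 1:
  u = (-5 - (-2)·0.0000) / (3) = -1.6667
  v = (5 - (-3)·0.0000) / (4) = 1.2500
Residual b − A·x = (2.5001, -5.0001); ∞-norm = 5.0001

5.0001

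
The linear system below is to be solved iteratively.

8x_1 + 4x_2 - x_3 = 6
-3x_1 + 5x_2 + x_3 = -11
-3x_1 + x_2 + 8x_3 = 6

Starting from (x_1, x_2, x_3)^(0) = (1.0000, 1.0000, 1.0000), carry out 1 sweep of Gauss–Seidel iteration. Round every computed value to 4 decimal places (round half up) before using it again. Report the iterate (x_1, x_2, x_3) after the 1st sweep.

Iteration 1:
  x_1 = (6 - (4)·1.0000 - (-1)·1.0000) / (8) = 0.3750
  x_2 = (-11 - (-3)·0.3750 - (1)·1.0000) / (5) = -2.1750
  x_3 = (6 - (-3)·0.3750 - (1)·-2.1750) / (8) = 1.1625

(0.3750, -2.1750, 1.1625)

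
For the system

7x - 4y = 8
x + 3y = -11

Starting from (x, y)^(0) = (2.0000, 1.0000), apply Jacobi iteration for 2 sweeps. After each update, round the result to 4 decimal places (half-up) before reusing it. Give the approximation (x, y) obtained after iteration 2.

(-1.3333, -4.2381)

Iteration 1:
  x = (8 - (-4)·1.0000) / (7) = 1.7143
  y = (-11 - (1)·2.0000) / (3) = -4.3333
Iteration 2:
  x = (8 - (-4)·-4.3333) / (7) = -1.3333
  y = (-11 - (1)·1.7143) / (3) = -4.2381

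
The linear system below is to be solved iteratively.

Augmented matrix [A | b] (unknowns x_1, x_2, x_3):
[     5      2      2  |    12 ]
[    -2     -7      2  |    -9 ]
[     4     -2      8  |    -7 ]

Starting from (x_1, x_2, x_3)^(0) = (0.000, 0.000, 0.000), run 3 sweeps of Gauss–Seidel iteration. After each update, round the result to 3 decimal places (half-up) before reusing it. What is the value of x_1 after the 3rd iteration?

3.386

Iteration 1:
  x_1 = (12 - (2)·0.000 - (2)·0.000) / (5) = 2.400
  x_2 = (-9 - (-2)·2.400 - (2)·0.000) / (-7) = 0.600
  x_3 = (-7 - (4)·2.400 - (-2)·0.600) / (8) = -1.925
Iteration 2:
  x_1 = (12 - (2)·0.600 - (2)·-1.925) / (5) = 2.930
  x_2 = (-9 - (-2)·2.930 - (2)·-1.925) / (-7) = -0.101
  x_3 = (-7 - (4)·2.930 - (-2)·-0.101) / (8) = -2.365
Iteration 3:
  x_1 = (12 - (2)·-0.101 - (2)·-2.365) / (5) = 3.386
  x_2 = (-9 - (-2)·3.386 - (2)·-2.365) / (-7) = -0.357
  x_3 = (-7 - (4)·3.386 - (-2)·-0.357) / (8) = -2.657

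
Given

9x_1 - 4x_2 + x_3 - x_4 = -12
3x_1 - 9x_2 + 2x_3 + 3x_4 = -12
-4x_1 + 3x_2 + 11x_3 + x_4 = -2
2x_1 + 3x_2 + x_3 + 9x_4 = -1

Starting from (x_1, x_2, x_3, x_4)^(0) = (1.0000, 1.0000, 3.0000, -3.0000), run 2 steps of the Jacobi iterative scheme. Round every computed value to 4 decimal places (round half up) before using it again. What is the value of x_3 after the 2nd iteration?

-1.0202

Iteration 1:
  x_1 = (-12 - (-4)·1.0000 - (1)·3.0000 - (-1)·-3.0000) / (9) = -1.5556
  x_2 = (-12 - (3)·1.0000 - (2)·3.0000 - (3)·-3.0000) / (-9) = 1.3333
  x_3 = (-2 - (-4)·1.0000 - (3)·1.0000 - (1)·-3.0000) / (11) = 0.1818
  x_4 = (-1 - (2)·1.0000 - (3)·1.0000 - (1)·3.0000) / (9) = -1.0000
Iteration 2:
  x_1 = (-12 - (-4)·1.3333 - (1)·0.1818 - (-1)·-1.0000) / (9) = -0.8721
  x_2 = (-12 - (3)·-1.5556 - (2)·0.1818 - (3)·-1.0000) / (-9) = 0.5219
  x_3 = (-2 - (-4)·-1.5556 - (3)·1.3333 - (1)·-1.0000) / (11) = -1.0202
  x_4 = (-1 - (2)·-1.5556 - (3)·1.3333 - (1)·0.1818) / (9) = -0.2301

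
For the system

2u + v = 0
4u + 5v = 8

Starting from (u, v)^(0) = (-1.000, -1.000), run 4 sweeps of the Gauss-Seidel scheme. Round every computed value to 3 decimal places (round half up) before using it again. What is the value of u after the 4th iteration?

-1.216

Iteration 1:
  u = (0 - (1)·-1.000) / (2) = 0.500
  v = (8 - (4)·0.500) / (5) = 1.200
Iteration 2:
  u = (0 - (1)·1.200) / (2) = -0.600
  v = (8 - (4)·-0.600) / (5) = 2.080
Iteration 3:
  u = (0 - (1)·2.080) / (2) = -1.040
  v = (8 - (4)·-1.040) / (5) = 2.432
Iteration 4:
  u = (0 - (1)·2.432) / (2) = -1.216
  v = (8 - (4)·-1.216) / (5) = 2.573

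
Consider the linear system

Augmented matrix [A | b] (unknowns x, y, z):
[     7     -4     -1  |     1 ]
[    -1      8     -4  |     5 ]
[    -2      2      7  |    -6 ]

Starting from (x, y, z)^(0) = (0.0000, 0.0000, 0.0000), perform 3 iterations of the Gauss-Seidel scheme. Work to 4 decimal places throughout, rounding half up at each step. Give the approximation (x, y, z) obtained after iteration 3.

(0.1261, 0.2403, -0.8898)

Iteration 1:
  x = (1 - (-4)·0.0000 - (-1)·0.0000) / (7) = 0.1429
  y = (5 - (-1)·0.1429 - (-4)·0.0000) / (8) = 0.6429
  z = (-6 - (-2)·0.1429 - (2)·0.6429) / (7) = -1.0000
Iteration 2:
  x = (1 - (-4)·0.6429 - (-1)·-1.0000) / (7) = 0.3674
  y = (5 - (-1)·0.3674 - (-4)·-1.0000) / (8) = 0.1709
  z = (-6 - (-2)·0.3674 - (2)·0.1709) / (7) = -0.8010
Iteration 3:
  x = (1 - (-4)·0.1709 - (-1)·-0.8010) / (7) = 0.1261
  y = (5 - (-1)·0.1261 - (-4)·-0.8010) / (8) = 0.2403
  z = (-6 - (-2)·0.1261 - (2)·0.2403) / (7) = -0.8898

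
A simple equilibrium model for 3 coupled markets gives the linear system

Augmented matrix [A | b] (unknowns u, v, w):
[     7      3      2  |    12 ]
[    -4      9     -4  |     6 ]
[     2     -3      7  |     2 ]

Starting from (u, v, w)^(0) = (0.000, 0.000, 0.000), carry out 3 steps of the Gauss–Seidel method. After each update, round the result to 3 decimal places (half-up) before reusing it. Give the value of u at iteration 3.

Iteration 1:
  u = (12 - (3)·0.000 - (2)·0.000) / (7) = 1.714
  v = (6 - (-4)·1.714 - (-4)·0.000) / (9) = 1.428
  w = (2 - (2)·1.714 - (-3)·1.428) / (7) = 0.408
Iteration 2:
  u = (12 - (3)·1.428 - (2)·0.408) / (7) = 0.986
  v = (6 - (-4)·0.986 - (-4)·0.408) / (9) = 1.286
  w = (2 - (2)·0.986 - (-3)·1.286) / (7) = 0.555
Iteration 3:
  u = (12 - (3)·1.286 - (2)·0.555) / (7) = 1.005
  v = (6 - (-4)·1.005 - (-4)·0.555) / (9) = 1.360
  w = (2 - (2)·1.005 - (-3)·1.360) / (7) = 0.581

1.005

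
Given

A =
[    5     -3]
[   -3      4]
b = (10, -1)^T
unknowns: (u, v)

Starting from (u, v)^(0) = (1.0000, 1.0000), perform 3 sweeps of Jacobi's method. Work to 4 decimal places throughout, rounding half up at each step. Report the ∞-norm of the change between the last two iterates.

Iteration 1:
  u = (10 - (-3)·1.0000) / (5) = 2.6000
  v = (-1 - (-3)·1.0000) / (4) = 0.5000
Iteration 2:
  u = (10 - (-3)·0.5000) / (5) = 2.3000
  v = (-1 - (-3)·2.6000) / (4) = 1.7000
Iteration 3:
  u = (10 - (-3)·1.7000) / (5) = 3.0200
  v = (-1 - (-3)·2.3000) / (4) = 1.4750
Change: (0.7200, -0.2250) → max |·| = 0.7200

0.7200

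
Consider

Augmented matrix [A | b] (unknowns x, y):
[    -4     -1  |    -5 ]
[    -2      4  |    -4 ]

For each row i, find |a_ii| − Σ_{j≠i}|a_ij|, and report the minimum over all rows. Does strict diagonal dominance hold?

2

row 1: |-4| − (1) = 3
row 2: |4| − (2) = 2
minimum over rows = 2 → strictly diagonally dominant (convergence guaranteed)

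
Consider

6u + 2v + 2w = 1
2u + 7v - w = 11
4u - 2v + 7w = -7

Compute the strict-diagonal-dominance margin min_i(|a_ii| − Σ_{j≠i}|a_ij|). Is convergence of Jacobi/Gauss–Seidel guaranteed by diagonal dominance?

row 1: |6| − (2+2) = 2
row 2: |7| − (2+1) = 4
row 3: |7| − (4+2) = 1
minimum over rows = 1 → strictly diagonally dominant (convergence guaranteed)

1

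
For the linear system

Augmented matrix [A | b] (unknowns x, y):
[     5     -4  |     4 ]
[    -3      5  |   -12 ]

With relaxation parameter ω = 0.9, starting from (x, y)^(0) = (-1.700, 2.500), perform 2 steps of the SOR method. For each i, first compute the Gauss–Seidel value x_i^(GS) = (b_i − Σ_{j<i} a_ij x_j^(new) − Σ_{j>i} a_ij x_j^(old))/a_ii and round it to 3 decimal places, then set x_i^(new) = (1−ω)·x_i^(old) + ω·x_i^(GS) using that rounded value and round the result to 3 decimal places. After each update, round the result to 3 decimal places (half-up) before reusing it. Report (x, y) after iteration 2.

(0.493, -1.958)

Iteration 1:
  x: GS value = (4 - (-4)·2.500) / (5) = 2.800;  x ← (1−ω)·-1.700 + ω·2.800 = 2.350
  y: GS value = (-12 - (-3)·2.350) / (5) = -0.990;  y ← (1−ω)·2.500 + ω·-0.990 = -0.641
Iteration 2:
  x: GS value = (4 - (-4)·-0.641) / (5) = 0.287;  x ← (1−ω)·2.350 + ω·0.287 = 0.493
  y: GS value = (-12 - (-3)·0.493) / (5) = -2.104;  y ← (1−ω)·-0.641 + ω·-2.104 = -1.958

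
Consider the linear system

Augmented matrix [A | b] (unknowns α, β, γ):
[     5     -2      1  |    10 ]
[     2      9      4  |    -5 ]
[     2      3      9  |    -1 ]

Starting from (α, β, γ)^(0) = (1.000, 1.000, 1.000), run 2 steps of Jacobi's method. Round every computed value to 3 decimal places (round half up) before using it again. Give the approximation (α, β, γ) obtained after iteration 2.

Iteration 1:
  α = (10 - (-2)·1.000 - (1)·1.000) / (5) = 2.200
  β = (-5 - (2)·1.000 - (4)·1.000) / (9) = -1.222
  γ = (-1 - (2)·1.000 - (3)·1.000) / (9) = -0.667
Iteration 2:
  α = (10 - (-2)·-1.222 - (1)·-0.667) / (5) = 1.645
  β = (-5 - (2)·2.200 - (4)·-0.667) / (9) = -0.748
  γ = (-1 - (2)·2.200 - (3)·-1.222) / (9) = -0.193

(1.645, -0.748, -0.193)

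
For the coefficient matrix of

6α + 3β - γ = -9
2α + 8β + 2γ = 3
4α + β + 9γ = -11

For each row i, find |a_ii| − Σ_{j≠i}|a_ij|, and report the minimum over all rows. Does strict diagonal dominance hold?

2

row 1: |6| − (3+1) = 2
row 2: |8| − (2+2) = 4
row 3: |9| − (4+1) = 4
minimum over rows = 2 → strictly diagonally dominant (convergence guaranteed)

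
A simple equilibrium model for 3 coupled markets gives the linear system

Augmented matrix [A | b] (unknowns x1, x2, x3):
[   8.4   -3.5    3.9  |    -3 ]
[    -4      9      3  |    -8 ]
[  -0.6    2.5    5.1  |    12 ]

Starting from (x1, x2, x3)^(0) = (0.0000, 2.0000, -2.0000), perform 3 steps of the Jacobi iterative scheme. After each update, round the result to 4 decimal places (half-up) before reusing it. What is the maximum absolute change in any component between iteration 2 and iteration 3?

Iteration 1:
  x1 = (-3 - (-3.5)·2.0000 - (3.9)·-2.0000) / (8.4) = 1.4048
  x2 = (-8 - (-4)·0.0000 - (3)·-2.0000) / (9) = -0.2222
  x3 = (12 - (-0.6)·0.0000 - (2.5)·2.0000) / (5.1) = 1.3725
Iteration 2:
  x1 = (-3 - (-3.5)·-0.2222 - (3.9)·1.3725) / (8.4) = -1.0870
  x2 = (-8 - (-4)·1.4048 - (3)·1.3725) / (9) = -0.7220
  x3 = (12 - (-0.6)·1.4048 - (2.5)·-0.2222) / (5.1) = 2.6271
Iteration 3:
  x1 = (-3 - (-3.5)·-0.7220 - (3.9)·2.6271) / (8.4) = -1.8777
  x2 = (-8 - (-4)·-1.0870 - (3)·2.6271) / (9) = -2.2477
  x3 = (12 - (-0.6)·-1.0870 - (2.5)·-0.7220) / (5.1) = 2.5790
Change: (-0.7907, -1.5257, -0.0481) → max |·| = 1.5257

1.5257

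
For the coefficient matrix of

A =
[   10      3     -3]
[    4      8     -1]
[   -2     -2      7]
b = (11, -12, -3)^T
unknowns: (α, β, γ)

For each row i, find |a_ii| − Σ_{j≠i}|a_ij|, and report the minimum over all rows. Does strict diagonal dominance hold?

row 1: |10| − (3+3) = 4
row 2: |8| − (4+1) = 3
row 3: |7| − (2+2) = 3
minimum over rows = 3 → strictly diagonally dominant (convergence guaranteed)

3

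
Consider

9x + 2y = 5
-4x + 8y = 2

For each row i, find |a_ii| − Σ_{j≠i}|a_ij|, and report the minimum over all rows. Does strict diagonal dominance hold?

4

row 1: |9| − (2) = 7
row 2: |8| − (4) = 4
minimum over rows = 4 → strictly diagonally dominant (convergence guaranteed)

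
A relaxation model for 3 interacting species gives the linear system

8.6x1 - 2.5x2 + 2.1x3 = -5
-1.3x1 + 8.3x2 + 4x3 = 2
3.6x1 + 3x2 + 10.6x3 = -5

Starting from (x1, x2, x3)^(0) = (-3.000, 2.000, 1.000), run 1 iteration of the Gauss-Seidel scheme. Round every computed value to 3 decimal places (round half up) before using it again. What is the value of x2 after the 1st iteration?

Iteration 1:
  x1 = (-5 - (-2.5)·2.000 - (2.1)·1.000) / (8.6) = -0.244
  x2 = (2 - (-1.3)·-0.244 - (4)·1.000) / (8.3) = -0.279
  x3 = (-5 - (3.6)·-0.244 - (3)·-0.279) / (10.6) = -0.310

-0.279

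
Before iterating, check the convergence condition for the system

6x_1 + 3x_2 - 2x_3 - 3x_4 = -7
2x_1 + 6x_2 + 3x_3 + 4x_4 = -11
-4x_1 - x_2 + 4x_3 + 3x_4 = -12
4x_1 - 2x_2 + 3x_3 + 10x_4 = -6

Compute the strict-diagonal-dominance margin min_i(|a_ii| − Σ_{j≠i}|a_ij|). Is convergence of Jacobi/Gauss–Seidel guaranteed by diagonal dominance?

row 1: |6| − (3+2+3) = -2
row 2: |6| − (2+3+4) = -3
row 3: |4| − (4+1+3) = -4
row 4: |10| − (4+2+3) = 1
minimum over rows = -4 → not strictly diagonally dominant

-4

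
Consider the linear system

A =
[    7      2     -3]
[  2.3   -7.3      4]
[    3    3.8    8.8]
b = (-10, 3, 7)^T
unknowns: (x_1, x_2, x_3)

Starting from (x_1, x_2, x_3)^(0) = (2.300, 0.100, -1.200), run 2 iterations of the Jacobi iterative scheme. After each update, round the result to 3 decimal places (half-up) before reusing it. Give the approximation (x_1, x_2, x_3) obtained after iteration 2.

(-1.344, -1.049, 1.616)

Iteration 1:
  x_1 = (-10 - (2)·0.100 - (-3)·-1.200) / (7) = -1.971
  x_2 = (3 - (2.3)·2.300 - (4)·-1.200) / (-7.3) = -0.344
  x_3 = (7 - (3)·2.300 - (3.8)·0.100) / (8.8) = -0.032
Iteration 2:
  x_1 = (-10 - (2)·-0.344 - (-3)·-0.032) / (7) = -1.344
  x_2 = (3 - (2.3)·-1.971 - (4)·-0.032) / (-7.3) = -1.049
  x_3 = (7 - (3)·-1.971 - (3.8)·-0.344) / (8.8) = 1.616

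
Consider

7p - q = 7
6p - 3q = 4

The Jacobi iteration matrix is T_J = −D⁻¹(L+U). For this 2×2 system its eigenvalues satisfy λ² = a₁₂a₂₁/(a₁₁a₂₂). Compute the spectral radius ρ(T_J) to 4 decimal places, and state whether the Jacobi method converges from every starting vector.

a₁₂a₂₁/(a₁₁a₂₂) = (-1)·(6) / ((7)·(-3)) = 0.285714
ρ = √|0.285714| = √0.285714 = 0.5345
ρ < 1, so Jacobi converges

0.5345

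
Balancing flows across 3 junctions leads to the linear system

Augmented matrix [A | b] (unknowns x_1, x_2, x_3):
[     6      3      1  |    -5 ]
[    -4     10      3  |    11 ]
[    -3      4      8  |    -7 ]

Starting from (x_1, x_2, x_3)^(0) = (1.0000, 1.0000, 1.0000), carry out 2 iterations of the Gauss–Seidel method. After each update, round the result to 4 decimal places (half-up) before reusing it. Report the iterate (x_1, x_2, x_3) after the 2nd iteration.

Iteration 1:
  x_1 = (-5 - (3)·1.0000 - (1)·1.0000) / (6) = -1.5000
  x_2 = (11 - (-4)·-1.5000 - (3)·1.0000) / (10) = 0.2000
  x_3 = (-7 - (-3)·-1.5000 - (4)·0.2000) / (8) = -1.5375
Iteration 2:
  x_1 = (-5 - (3)·0.2000 - (1)·-1.5375) / (6) = -0.6771
  x_2 = (11 - (-4)·-0.6771 - (3)·-1.5375) / (10) = 1.2904
  x_3 = (-7 - (-3)·-0.6771 - (4)·1.2904) / (8) = -1.7741

(-0.6771, 1.2904, -1.7741)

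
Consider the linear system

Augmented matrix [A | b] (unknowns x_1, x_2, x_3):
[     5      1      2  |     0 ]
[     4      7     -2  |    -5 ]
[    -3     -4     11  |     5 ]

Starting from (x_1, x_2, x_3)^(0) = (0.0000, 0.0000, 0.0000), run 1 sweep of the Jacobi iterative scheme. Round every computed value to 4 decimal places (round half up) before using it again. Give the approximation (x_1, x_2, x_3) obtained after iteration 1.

(0.0000, -0.7143, 0.4545)

Iteration 1:
  x_1 = (0 - (1)·0.0000 - (2)·0.0000) / (5) = 0.0000
  x_2 = (-5 - (4)·0.0000 - (-2)·0.0000) / (7) = -0.7143
  x_3 = (5 - (-3)·0.0000 - (-4)·0.0000) / (11) = 0.4545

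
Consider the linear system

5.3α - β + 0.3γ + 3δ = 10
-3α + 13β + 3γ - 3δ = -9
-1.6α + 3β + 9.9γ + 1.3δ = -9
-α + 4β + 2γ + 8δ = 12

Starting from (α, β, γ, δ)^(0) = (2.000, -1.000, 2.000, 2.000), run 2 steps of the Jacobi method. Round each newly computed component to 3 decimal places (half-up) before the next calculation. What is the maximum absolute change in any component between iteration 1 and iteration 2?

0.451

Iteration 1:
  α = (10 - (-1)·-1.000 - (0.3)·2.000 - (3)·2.000) / (5.3) = 0.453
  β = (-9 - (-3)·2.000 - (3)·2.000 - (-3)·2.000) / (13) = -0.231
  γ = (-9 - (-1.6)·2.000 - (3)·-1.000 - (1.3)·2.000) / (9.9) = -0.545
  δ = (12 - (-1)·2.000 - (4)·-1.000 - (2)·2.000) / (8) = 1.750
Iteration 2:
  α = (10 - (-1)·-0.231 - (0.3)·-0.545 - (3)·1.750) / (5.3) = 0.883
  β = (-9 - (-3)·0.453 - (3)·-0.545 - (-3)·1.750) / (13) = -0.058
  γ = (-9 - (-1.6)·0.453 - (3)·-0.231 - (1.3)·1.750) / (9.9) = -0.996
  δ = (12 - (-1)·0.453 - (4)·-0.231 - (2)·-0.545) / (8) = 1.808
Change: (0.430, 0.173, -0.451, 0.058) → max |·| = 0.451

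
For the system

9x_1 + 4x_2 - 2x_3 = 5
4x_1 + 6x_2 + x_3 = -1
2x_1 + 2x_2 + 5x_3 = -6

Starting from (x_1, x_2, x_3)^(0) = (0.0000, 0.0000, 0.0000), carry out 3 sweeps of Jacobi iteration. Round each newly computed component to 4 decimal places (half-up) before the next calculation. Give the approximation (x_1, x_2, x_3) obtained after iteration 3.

(0.4041, -0.1827, -1.2104)

Iteration 1:
  x_1 = (5 - (4)·0.0000 - (-2)·0.0000) / (9) = 0.5556
  x_2 = (-1 - (4)·0.0000 - (1)·0.0000) / (6) = -0.1667
  x_3 = (-6 - (2)·0.0000 - (2)·0.0000) / (5) = -1.2000
Iteration 2:
  x_1 = (5 - (4)·-0.1667 - (-2)·-1.2000) / (9) = 0.3630
  x_2 = (-1 - (4)·0.5556 - (1)·-1.2000) / (6) = -0.3371
  x_3 = (-6 - (2)·0.5556 - (2)·-0.1667) / (5) = -1.3556
Iteration 3:
  x_1 = (5 - (4)·-0.3371 - (-2)·-1.3556) / (9) = 0.4041
  x_2 = (-1 - (4)·0.3630 - (1)·-1.3556) / (6) = -0.1827
  x_3 = (-6 - (2)·0.3630 - (2)·-0.3371) / (5) = -1.2104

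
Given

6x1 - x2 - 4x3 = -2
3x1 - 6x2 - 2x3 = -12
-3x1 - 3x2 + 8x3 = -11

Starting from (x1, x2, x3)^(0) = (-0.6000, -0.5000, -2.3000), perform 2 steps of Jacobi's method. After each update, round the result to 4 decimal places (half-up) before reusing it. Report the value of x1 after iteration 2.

-1.1139

Iteration 1:
  x1 = (-2 - (-1)·-0.5000 - (-4)·-2.3000) / (6) = -1.9500
  x2 = (-12 - (3)·-0.6000 - (-2)·-2.3000) / (-6) = 2.4667
  x3 = (-11 - (-3)·-0.6000 - (-3)·-0.5000) / (8) = -1.7875
Iteration 2:
  x1 = (-2 - (-1)·2.4667 - (-4)·-1.7875) / (6) = -1.1139
  x2 = (-12 - (3)·-1.9500 - (-2)·-1.7875) / (-6) = 1.6208
  x3 = (-11 - (-3)·-1.9500 - (-3)·2.4667) / (8) = -1.1812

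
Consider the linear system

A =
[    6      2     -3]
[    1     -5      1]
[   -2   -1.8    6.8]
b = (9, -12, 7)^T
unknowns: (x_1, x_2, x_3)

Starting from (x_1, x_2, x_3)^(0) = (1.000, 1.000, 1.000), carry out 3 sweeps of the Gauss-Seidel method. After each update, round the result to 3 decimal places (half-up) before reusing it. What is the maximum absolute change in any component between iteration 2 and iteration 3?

0.051

Iteration 1:
  x_1 = (9 - (2)·1.000 - (-3)·1.000) / (6) = 1.667
  x_2 = (-12 - (1)·1.667 - (1)·1.000) / (-5) = 2.933
  x_3 = (7 - (-2)·1.667 - (-1.8)·2.933) / (6.8) = 2.296
Iteration 2:
  x_1 = (9 - (2)·2.933 - (-3)·2.296) / (6) = 1.670
  x_2 = (-12 - (1)·1.670 - (1)·2.296) / (-5) = 3.193
  x_3 = (7 - (-2)·1.670 - (-1.8)·3.193) / (6.8) = 2.366
Iteration 3:
  x_1 = (9 - (2)·3.193 - (-3)·2.366) / (6) = 1.619
  x_2 = (-12 - (1)·1.619 - (1)·2.366) / (-5) = 3.197
  x_3 = (7 - (-2)·1.619 - (-1.8)·3.197) / (6.8) = 2.352
Change: (-0.051, 0.004, -0.014) → max |·| = 0.051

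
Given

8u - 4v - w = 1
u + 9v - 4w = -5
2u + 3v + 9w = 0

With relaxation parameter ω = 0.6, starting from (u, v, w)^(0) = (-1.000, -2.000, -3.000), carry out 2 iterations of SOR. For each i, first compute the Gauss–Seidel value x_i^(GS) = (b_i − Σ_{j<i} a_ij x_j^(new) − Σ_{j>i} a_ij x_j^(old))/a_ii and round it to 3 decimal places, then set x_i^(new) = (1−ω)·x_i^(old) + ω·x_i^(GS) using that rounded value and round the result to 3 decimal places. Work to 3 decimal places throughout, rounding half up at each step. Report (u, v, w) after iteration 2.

Iteration 1:
  u: GS value = (1 - (-4)·-2.000 - (-1)·-3.000) / (8) = -1.250;  u ← (1−ω)·-1.000 + ω·-1.250 = -1.150
  v: GS value = (-5 - (1)·-1.150 - (-4)·-3.000) / (9) = -1.761;  v ← (1−ω)·-2.000 + ω·-1.761 = -1.857
  w: GS value = (0 - (2)·-1.150 - (3)·-1.857) / (9) = 0.875;  w ← (1−ω)·-3.000 + ω·0.875 = -0.675
Iteration 2:
  u: GS value = (1 - (-4)·-1.857 - (-1)·-0.675) / (8) = -0.888;  u ← (1−ω)·-1.150 + ω·-0.888 = -0.993
  v: GS value = (-5 - (1)·-0.993 - (-4)·-0.675) / (9) = -0.745;  v ← (1−ω)·-1.857 + ω·-0.745 = -1.190
  w: GS value = (0 - (2)·-0.993 - (3)·-1.190) / (9) = 0.617;  w ← (1−ω)·-0.675 + ω·0.617 = 0.100

(-0.993, -1.190, 0.100)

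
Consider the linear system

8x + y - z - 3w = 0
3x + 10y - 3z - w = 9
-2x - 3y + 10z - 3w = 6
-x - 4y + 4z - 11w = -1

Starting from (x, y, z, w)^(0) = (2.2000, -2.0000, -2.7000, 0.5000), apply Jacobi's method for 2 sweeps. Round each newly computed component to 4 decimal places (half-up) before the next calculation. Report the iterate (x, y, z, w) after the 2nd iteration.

(0.0024, 1.0106, 0.3549, 0.4855)

Iteration 1:
  x = (0 - (1)·-2.0000 - (-1)·-2.7000 - (-3)·0.5000) / (8) = 0.1000
  y = (9 - (3)·2.2000 - (-3)·-2.7000 - (-1)·0.5000) / (10) = -0.5200
  z = (6 - (-2)·2.2000 - (-3)·-2.0000 - (-3)·0.5000) / (10) = 0.5900
  w = (-1 - (-1)·2.2000 - (-4)·-2.0000 - (4)·-2.7000) / (-11) = -0.3636
Iteration 2:
  x = (0 - (1)·-0.5200 - (-1)·0.5900 - (-3)·-0.3636) / (8) = 0.0024
  y = (9 - (3)·0.1000 - (-3)·0.5900 - (-1)·-0.3636) / (10) = 1.0106
  z = (6 - (-2)·0.1000 - (-3)·-0.5200 - (-3)·-0.3636) / (10) = 0.3549
  w = (-1 - (-1)·0.1000 - (-4)·-0.5200 - (4)·0.5900) / (-11) = 0.4855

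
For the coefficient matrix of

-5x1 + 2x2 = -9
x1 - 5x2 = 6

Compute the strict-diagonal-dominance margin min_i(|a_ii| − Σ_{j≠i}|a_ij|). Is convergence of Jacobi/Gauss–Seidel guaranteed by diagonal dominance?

3

row 1: |-5| − (2) = 3
row 2: |-5| − (1) = 4
minimum over rows = 3 → strictly diagonally dominant (convergence guaranteed)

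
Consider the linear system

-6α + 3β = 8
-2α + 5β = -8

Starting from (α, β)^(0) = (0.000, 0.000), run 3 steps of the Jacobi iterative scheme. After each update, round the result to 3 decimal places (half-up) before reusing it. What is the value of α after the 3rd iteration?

Iteration 1:
  α = (8 - (3)·0.000) / (-6) = -1.333
  β = (-8 - (-2)·0.000) / (5) = -1.600
Iteration 2:
  α = (8 - (3)·-1.600) / (-6) = -2.133
  β = (-8 - (-2)·-1.333) / (5) = -2.133
Iteration 3:
  α = (8 - (3)·-2.133) / (-6) = -2.400
  β = (-8 - (-2)·-2.133) / (5) = -2.453

-2.400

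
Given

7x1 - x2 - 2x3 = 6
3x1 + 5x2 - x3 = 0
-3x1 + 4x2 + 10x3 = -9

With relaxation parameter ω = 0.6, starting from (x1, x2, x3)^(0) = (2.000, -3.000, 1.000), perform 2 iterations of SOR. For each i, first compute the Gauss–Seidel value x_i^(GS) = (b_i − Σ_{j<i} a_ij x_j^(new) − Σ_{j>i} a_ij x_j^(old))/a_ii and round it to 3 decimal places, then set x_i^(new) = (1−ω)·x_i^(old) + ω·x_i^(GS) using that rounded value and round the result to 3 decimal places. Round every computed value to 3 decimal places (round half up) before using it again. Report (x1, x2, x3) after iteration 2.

Iteration 1:
  x1: GS value = (6 - (-1)·-3.000 - (-2)·1.000) / (7) = 0.714;  x1 ← (1−ω)·2.000 + ω·0.714 = 1.228
  x2: GS value = (0 - (3)·1.228 - (-1)·1.000) / (5) = -0.537;  x2 ← (1−ω)·-3.000 + ω·-0.537 = -1.522
  x3: GS value = (-9 - (-3)·1.228 - (4)·-1.522) / (10) = 0.077;  x3 ← (1−ω)·1.000 + ω·0.077 = 0.446
Iteration 2:
  x1: GS value = (6 - (-1)·-1.522 - (-2)·0.446) / (7) = 0.767;  x1 ← (1−ω)·1.228 + ω·0.767 = 0.951
  x2: GS value = (0 - (3)·0.951 - (-1)·0.446) / (5) = -0.481;  x2 ← (1−ω)·-1.522 + ω·-0.481 = -0.897
  x3: GS value = (-9 - (-3)·0.951 - (4)·-0.897) / (10) = -0.256;  x3 ← (1−ω)·0.446 + ω·-0.256 = 0.025

(0.951, -0.897, 0.025)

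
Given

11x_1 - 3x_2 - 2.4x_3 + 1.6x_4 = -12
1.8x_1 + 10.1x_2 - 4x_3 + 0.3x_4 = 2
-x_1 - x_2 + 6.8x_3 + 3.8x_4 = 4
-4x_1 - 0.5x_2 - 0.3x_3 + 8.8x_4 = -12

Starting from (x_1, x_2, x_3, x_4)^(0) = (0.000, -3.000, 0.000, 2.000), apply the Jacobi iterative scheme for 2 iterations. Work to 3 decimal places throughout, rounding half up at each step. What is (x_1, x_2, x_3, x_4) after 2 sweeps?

Iteration 1:
  x_1 = (-12 - (-3)·-3.000 - (-2.4)·0.000 - (1.6)·2.000) / (11) = -2.200
  x_2 = (2 - (1.8)·0.000 - (-4)·0.000 - (0.3)·2.000) / (10.1) = 0.139
  x_3 = (4 - (-1)·0.000 - (-1)·-3.000 - (3.8)·2.000) / (6.8) = -0.971
  x_4 = (-12 - (-4)·0.000 - (-0.5)·-3.000 - (-0.3)·0.000) / (8.8) = -1.534
Iteration 2:
  x_1 = (-12 - (-3)·0.139 - (-2.4)·-0.971 - (1.6)·-1.534) / (11) = -1.042
  x_2 = (2 - (1.8)·-2.200 - (-4)·-0.971 - (0.3)·-1.534) / (10.1) = 0.251
  x_3 = (4 - (-1)·-2.200 - (-1)·0.139 - (3.8)·-1.534) / (6.8) = 1.142
  x_4 = (-12 - (-4)·-2.200 - (-0.5)·0.139 - (-0.3)·-0.971) / (8.8) = -2.389

(-1.042, 0.251, 1.142, -2.389)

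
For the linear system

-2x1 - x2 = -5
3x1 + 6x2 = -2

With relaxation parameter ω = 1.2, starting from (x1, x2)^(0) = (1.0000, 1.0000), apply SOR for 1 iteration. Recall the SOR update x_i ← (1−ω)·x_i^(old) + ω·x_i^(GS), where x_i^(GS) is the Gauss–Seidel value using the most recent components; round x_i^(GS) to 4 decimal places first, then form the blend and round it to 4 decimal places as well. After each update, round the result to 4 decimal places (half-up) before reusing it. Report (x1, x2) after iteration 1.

(2.2000, -1.9200)

Iteration 1:
  x1: GS value = (-5 - (-1)·1.0000) / (-2) = 2.0000;  x1 ← (1−ω)·1.0000 + ω·2.0000 = 2.2000
  x2: GS value = (-2 - (3)·2.2000) / (6) = -1.4333;  x2 ← (1−ω)·1.0000 + ω·-1.4333 = -1.9200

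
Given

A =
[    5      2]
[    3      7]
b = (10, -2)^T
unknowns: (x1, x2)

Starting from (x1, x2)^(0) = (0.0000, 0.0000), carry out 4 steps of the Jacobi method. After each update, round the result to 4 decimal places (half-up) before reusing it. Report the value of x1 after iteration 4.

2.4767

Iteration 1:
  x1 = (10 - (2)·0.0000) / (5) = 2.0000
  x2 = (-2 - (3)·0.0000) / (7) = -0.2857
Iteration 2:
  x1 = (10 - (2)·-0.2857) / (5) = 2.1143
  x2 = (-2 - (3)·2.0000) / (7) = -1.1429
Iteration 3:
  x1 = (10 - (2)·-1.1429) / (5) = 2.4572
  x2 = (-2 - (3)·2.1143) / (7) = -1.1918
Iteration 4:
  x1 = (10 - (2)·-1.1918) / (5) = 2.4767
  x2 = (-2 - (3)·2.4572) / (7) = -1.3388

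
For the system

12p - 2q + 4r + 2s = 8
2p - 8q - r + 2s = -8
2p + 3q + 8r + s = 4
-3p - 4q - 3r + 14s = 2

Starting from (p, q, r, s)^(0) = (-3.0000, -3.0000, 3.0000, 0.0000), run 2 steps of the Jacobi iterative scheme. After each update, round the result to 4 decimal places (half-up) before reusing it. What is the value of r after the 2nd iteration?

0.8445

Iteration 1:
  p = (8 - (-2)·-3.0000 - (4)·3.0000 - (2)·0.0000) / (12) = -0.8333
  q = (-8 - (2)·-3.0000 - (-1)·3.0000 - (2)·0.0000) / (-8) = -0.1250
  r = (4 - (2)·-3.0000 - (3)·-3.0000 - (1)·0.0000) / (8) = 2.3750
  s = (2 - (-3)·-3.0000 - (-4)·-3.0000 - (-3)·3.0000) / (14) = -0.7143
Iteration 2:
  p = (8 - (-2)·-0.1250 - (4)·2.3750 - (2)·-0.7143) / (12) = -0.0268
  q = (-8 - (2)·-0.8333 - (-1)·2.3750 - (2)·-0.7143) / (-8) = 0.3162
  r = (4 - (2)·-0.8333 - (3)·-0.1250 - (1)·-0.7143) / (8) = 0.8445
  s = (2 - (-3)·-0.8333 - (-4)·-0.1250 - (-3)·2.3750) / (14) = 0.4375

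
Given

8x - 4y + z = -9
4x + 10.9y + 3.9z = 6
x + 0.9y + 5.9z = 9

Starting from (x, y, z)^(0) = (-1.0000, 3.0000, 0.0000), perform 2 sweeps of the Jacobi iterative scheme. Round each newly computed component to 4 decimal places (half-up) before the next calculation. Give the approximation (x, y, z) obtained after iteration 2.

Iteration 1:
  x = (-9 - (-4)·3.0000 - (1)·0.0000) / (8) = 0.3750
  y = (6 - (4)·-1.0000 - (3.9)·0.0000) / (10.9) = 0.9174
  z = (9 - (1)·-1.0000 - (0.9)·3.0000) / (5.9) = 1.2373
Iteration 2:
  x = (-9 - (-4)·0.9174 - (1)·1.2373) / (8) = -0.8210
  y = (6 - (4)·0.3750 - (3.9)·1.2373) / (10.9) = -0.0299
  z = (9 - (1)·0.3750 - (0.9)·0.9174) / (5.9) = 1.3219

(-0.8210, -0.0299, 1.3219)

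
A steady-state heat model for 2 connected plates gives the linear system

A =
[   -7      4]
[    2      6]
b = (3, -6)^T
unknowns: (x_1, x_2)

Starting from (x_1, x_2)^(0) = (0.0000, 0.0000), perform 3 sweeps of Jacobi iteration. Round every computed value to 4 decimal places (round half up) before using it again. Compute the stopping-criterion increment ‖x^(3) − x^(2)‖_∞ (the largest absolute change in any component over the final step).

0.1904

Iteration 1:
  x_1 = (3 - (4)·0.0000) / (-7) = -0.4286
  x_2 = (-6 - (2)·0.0000) / (6) = -1.0000
Iteration 2:
  x_1 = (3 - (4)·-1.0000) / (-7) = -1.0000
  x_2 = (-6 - (2)·-0.4286) / (6) = -0.8571
Iteration 3:
  x_1 = (3 - (4)·-0.8571) / (-7) = -0.9183
  x_2 = (-6 - (2)·-1.0000) / (6) = -0.6667
Change: (0.0817, 0.1904) → max |·| = 0.1904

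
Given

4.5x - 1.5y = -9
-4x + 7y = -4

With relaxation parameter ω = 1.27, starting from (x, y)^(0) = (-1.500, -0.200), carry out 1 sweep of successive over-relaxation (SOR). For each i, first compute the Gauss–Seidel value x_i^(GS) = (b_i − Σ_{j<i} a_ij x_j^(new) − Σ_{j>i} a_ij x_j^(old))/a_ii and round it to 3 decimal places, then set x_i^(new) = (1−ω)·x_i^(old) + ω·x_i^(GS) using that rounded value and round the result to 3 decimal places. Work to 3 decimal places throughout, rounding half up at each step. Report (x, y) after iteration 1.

(-2.220, -2.283)

Iteration 1:
  x: GS value = (-9 - (-1.5)·-0.200) / (4.5) = -2.067;  x ← (1−ω)·-1.500 + ω·-2.067 = -2.220
  y: GS value = (-4 - (-4)·-2.220) / (7) = -1.840;  y ← (1−ω)·-0.200 + ω·-1.840 = -2.283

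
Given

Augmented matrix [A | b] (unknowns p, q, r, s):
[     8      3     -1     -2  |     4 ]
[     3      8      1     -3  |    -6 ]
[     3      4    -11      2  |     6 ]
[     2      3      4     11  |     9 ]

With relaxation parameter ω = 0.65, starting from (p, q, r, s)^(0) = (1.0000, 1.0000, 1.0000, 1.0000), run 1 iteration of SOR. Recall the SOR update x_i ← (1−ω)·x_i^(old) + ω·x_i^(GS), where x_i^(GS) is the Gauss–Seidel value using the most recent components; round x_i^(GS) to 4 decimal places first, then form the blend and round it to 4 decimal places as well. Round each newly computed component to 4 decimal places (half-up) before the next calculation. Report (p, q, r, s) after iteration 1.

Iteration 1:
  p: GS value = (4 - (3)·1.0000 - (-1)·1.0000 - (-2)·1.0000) / (8) = 0.5000;  p ← (1−ω)·1.0000 + ω·0.5000 = 0.6750
  q: GS value = (-6 - (3)·0.6750 - (1)·1.0000 - (-3)·1.0000) / (8) = -0.7531;  q ← (1−ω)·1.0000 + ω·-0.7531 = -0.1395
  r: GS value = (6 - (3)·0.6750 - (4)·-0.1395 - (2)·1.0000) / (-11) = -0.2303;  r ← (1−ω)·1.0000 + ω·-0.2303 = 0.2003
  s: GS value = (9 - (2)·0.6750 - (3)·-0.1395 - (4)·0.2003) / (11) = 0.6607;  s ← (1−ω)·1.0000 + ω·0.6607 = 0.7795

(0.6750, -0.1395, 0.2003, 0.7795)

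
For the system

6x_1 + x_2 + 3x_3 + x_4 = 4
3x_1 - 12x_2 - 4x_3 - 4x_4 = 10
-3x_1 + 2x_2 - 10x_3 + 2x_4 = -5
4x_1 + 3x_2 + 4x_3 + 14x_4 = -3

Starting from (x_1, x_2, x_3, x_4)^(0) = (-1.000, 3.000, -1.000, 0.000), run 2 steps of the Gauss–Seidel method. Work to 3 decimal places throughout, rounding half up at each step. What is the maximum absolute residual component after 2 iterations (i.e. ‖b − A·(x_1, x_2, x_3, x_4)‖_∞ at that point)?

Iteration 1:
  x_1 = (4 - (1)·3.000 - (3)·-1.000 - (1)·0.000) / (6) = 0.667
  x_2 = (10 - (3)·0.667 - (-4)·-1.000 - (-4)·0.000) / (-12) = -0.333
  x_3 = (-5 - (-3)·0.667 - (2)·-0.333 - (2)·0.000) / (-10) = 0.233
  x_4 = (-3 - (4)·0.667 - (3)·-0.333 - (4)·0.233) / (14) = -0.400
Iteration 2:
  x_1 = (4 - (1)·-0.333 - (3)·0.233 - (1)·-0.400) / (6) = 0.672
  x_2 = (10 - (3)·0.672 - (-4)·0.233 - (-4)·-0.400) / (-12) = -0.610
  x_3 = (-5 - (-3)·0.672 - (2)·-0.610 - (2)·-0.400) / (-10) = 0.096
  x_4 = (-3 - (4)·0.672 - (3)·-0.610 - (4)·0.096) / (14) = -0.303
Residual b − A·x = (0.593, -0.164, -0.198, 0.000); ∞-norm = 0.593

0.593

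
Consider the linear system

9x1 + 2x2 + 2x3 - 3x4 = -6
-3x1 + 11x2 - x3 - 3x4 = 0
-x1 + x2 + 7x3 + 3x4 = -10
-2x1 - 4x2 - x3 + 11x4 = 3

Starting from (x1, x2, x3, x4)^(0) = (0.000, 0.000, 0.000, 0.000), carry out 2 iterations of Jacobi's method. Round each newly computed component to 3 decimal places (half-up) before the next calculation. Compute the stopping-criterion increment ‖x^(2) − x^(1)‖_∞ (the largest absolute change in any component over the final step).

0.409

Iteration 1:
  x1 = (-6 - (2)·0.000 - (2)·0.000 - (-3)·0.000) / (9) = -0.667
  x2 = (0 - (-3)·0.000 - (-1)·0.000 - (-3)·0.000) / (11) = 0.000
  x3 = (-10 - (-1)·0.000 - (1)·0.000 - (3)·0.000) / (7) = -1.429
  x4 = (3 - (-2)·0.000 - (-4)·0.000 - (-1)·0.000) / (11) = 0.273
Iteration 2:
  x1 = (-6 - (2)·0.000 - (2)·-1.429 - (-3)·0.273) / (9) = -0.258
  x2 = (0 - (-3)·-0.667 - (-1)·-1.429 - (-3)·0.273) / (11) = -0.237
  x3 = (-10 - (-1)·-0.667 - (1)·0.000 - (3)·0.273) / (7) = -1.641
  x4 = (3 - (-2)·-0.667 - (-4)·0.000 - (-1)·-1.429) / (11) = 0.022
Change: (0.409, -0.237, -0.212, -0.251) → max |·| = 0.409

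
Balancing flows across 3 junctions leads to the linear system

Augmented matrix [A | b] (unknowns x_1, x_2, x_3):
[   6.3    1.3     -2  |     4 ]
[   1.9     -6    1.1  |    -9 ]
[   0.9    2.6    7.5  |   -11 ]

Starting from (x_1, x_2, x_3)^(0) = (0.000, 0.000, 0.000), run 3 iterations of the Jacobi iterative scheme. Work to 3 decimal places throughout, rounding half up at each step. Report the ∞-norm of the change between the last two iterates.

0.355

Iteration 1:
  x_1 = (4 - (1.3)·0.000 - (-2)·0.000) / (6.3) = 0.635
  x_2 = (-9 - (1.9)·0.000 - (1.1)·0.000) / (-6) = 1.500
  x_3 = (-11 - (0.9)·0.000 - (2.6)·0.000) / (7.5) = -1.467
Iteration 2:
  x_1 = (4 - (1.3)·1.500 - (-2)·-1.467) / (6.3) = -0.140
  x_2 = (-9 - (1.9)·0.635 - (1.1)·-1.467) / (-6) = 1.432
  x_3 = (-11 - (0.9)·0.635 - (2.6)·1.500) / (7.5) = -2.063
Iteration 3:
  x_1 = (4 - (1.3)·1.432 - (-2)·-2.063) / (6.3) = -0.315
  x_2 = (-9 - (1.9)·-0.140 - (1.1)·-2.063) / (-6) = 1.077
  x_3 = (-11 - (0.9)·-0.140 - (2.6)·1.432) / (7.5) = -1.946
Change: (-0.175, -0.355, 0.117) → max |·| = 0.355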